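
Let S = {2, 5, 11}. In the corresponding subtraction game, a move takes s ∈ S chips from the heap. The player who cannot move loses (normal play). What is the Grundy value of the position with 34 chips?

0

G(0) = 0
G(1) = mex{} = 0
G(2) = mex{0} = 1
G(3) = mex{0} = 1
G(4) = mex{1} = 0
G(5) = mex{1,0} = 2
G(6) = mex{0,0} = 1
G(7) = mex{2,1} = 0
G(8) = mex{1,1} = 0
G(9) = mex{0,0} = 1
G(10) = mex{0,2} = 1
G(11) = mex{1,1,0} = 2
G(12) = mex{1,0,0} = 2
G(13) = mex{2,0,1} = 3
G(14) = mex{2,1,1} = 0
G(15) = mex{3,1,0} = 2
G(16) = mex{0,2,2} = 1
G(17) = mex{2,2,1} = 0
G(18) = mex{1,3,0} = 2
G(19) = mex{0,0,0} = 1
G(20) = mex{2,2,1} = 0
G(21) = mex{1,1,1} = 0
G(22) = mex{0,0,2} = 1
G(23) = mex{0,2,2} = 1
G(24) = mex{1,1,3} = 0
G(25) = mex{1,0,0} = 2
G(26) = mex{0,0,2} = 1
G(27) = mex{2,1,1} = 0
G(28) = mex{1,1,0} = 2
G(29) = mex{0,0,2} = 1
G(30) = mex{2,2,1} = 0
G(31) = mex{1,1,0} = 2
G(32) = mex{0,0,0} = 1
G(33) = mex{2,2,1} = 0
G(34) = mex{1,1,1} = 0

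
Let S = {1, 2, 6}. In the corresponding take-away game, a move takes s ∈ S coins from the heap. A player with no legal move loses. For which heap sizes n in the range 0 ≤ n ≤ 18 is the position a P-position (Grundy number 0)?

0, 3, 7, 10, 14, 17

G(0) = 0
G(1) = mex{0} = 1
G(2) = mex{1,0} = 2
G(3) = mex{2,1} = 0
G(4) = mex{0,2} = 1
G(5) = mex{1,0} = 2
G(6) = mex{2,1,0} = 3
G(7) = mex{3,2,1} = 0
G(8) = mex{0,3,2} = 1
G(9) = mex{1,0,0} = 2
G(10) = mex{2,1,1} = 0
G(11) = mex{0,2,2} = 1
G(12) = mex{1,0,3} = 2
G(13) = mex{2,1,0} = 3
G(14) = mex{3,2,1} = 0
G(15) = mex{0,3,2} = 1
G(16) = mex{1,0,0} = 2
G(17) = mex{2,1,1} = 0
G(18) = mex{0,2,2} = 1
P-positions are exactly the n with G(n) = 0.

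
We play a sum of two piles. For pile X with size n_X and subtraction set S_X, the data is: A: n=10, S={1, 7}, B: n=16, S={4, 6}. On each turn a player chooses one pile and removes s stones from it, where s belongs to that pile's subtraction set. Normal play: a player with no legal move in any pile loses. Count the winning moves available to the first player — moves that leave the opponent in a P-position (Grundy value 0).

Pile A, S = {1, 7}:
n :  0  1  2  3  4  5  6  7  8  9 10
G :  0  1  0  1  0  1  0  1  0  1  0
G_A(10) = 0.
Pile B, S = {4, 6}:
n :  0  1  2  3  4  5  6  7  8  9 10 11 12 13 14 15 16
G :  0  0  0  0  1  1  1  1  2  2  0  0  0  0  1  1  1
G_B(16) = 1.
Combined Grundy value = 0 ⊕ 1 = 1.
A winning move leaves total XOR = 0, i.e. changes one component's Grundy value g to g ⊕ X where X is the current total.
Pile A: need g' = 0⊕1 = 1. Options: 10−1→G=1, 10−7→G=1. Hits: 2.
Pile B: need g' = 1⊕1 = 0. Options: 16−4→G=0, 16−6→G=0. Hits: 2.

4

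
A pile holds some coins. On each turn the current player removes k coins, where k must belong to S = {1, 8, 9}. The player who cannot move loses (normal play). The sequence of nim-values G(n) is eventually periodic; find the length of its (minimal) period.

G(0) = 0
G(1) = mex{0} = 1
G(2) = mex{1} = 0
G(3) = mex{0} = 1
G(4) = mex{1} = 0
G(5) = mex{0} = 1
G(6) = mex{1} = 0
G(7) = mex{0} = 1
G(8) = mex{1,0} = 2
G(9) = mex{2,1,0} = 3
G(10) = mex{3,0,1} = 2
G(11) = mex{2,1,0} = 3
G(12) = mex{3,0,1} = 2
G(13) = mex{2,1,0} = 3
G(14) = mex{3,0,1} = 2
G(15) = mex{2,1,0} = 3
G(16) = mex{3,2,1} = 0
G(17) = mex{0,3,2} = 1
G(18) = mex{1,2,3} = 0
G(19) = mex{0,3,2} = 1
G(20) = mex{1,2,3} = 0
G(21) = mex{0,3,2} = 1
G(22) = mex{1,2,3} = 0
G(23) = mex{0,3,2} = 1
G(24) = mex{1,0,3} = 2
G(25) = mex{2,1,0} = 3
G(26) = mex{3,0,1} = 2
G(27) = mex{2,1,0} = 3
G(28) = mex{3,0,1} = 2
G(29) = mex{2,1,0} = 3
G(30) = mex{3,0,1} = 2
G(31) = mex{2,1,0} = 3
G(32) = mex{3,2,1} = 0
G(33) = mex{0,3,2} = 1
G(n+16) = G(n) holds for n = 0,…,8 (a full window of length max(S) = 9), so the sequence is purely periodic with period 16.

16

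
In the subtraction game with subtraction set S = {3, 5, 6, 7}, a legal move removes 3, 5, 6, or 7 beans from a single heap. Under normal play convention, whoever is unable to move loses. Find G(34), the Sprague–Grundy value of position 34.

G(0) = 0
G(1) = mex{} = 0
G(2) = mex{} = 0
G(3) = mex{0} = 1
G(4) = mex{0} = 1
G(5) = mex{0,0} = 1
G(6) = mex{1,0,0} = 2
G(7) = mex{1,0,0,0} = 2
G(8) = mex{1,1,0,0} = 2
G(9) = mex{2,1,1,0} = 3
G(10) = mex{2,1,1,1} = 0
G(11) = mex{2,2,1,1} = 0
G(12) = mex{3,2,2,1} = 0
G(13) = mex{0,2,2,2} = 1
G(14) = mex{0,3,2,2} = 1
G(15) = mex{0,0,3,2} = 1
G(16) = mex{1,0,0,3} = 2
G(17) = mex{1,0,0,0} = 2
G(18) = mex{1,1,0,0} = 2
G(19) = mex{2,1,1,0} = 3
G(20) = mex{2,1,1,1} = 0
G(21) = mex{2,2,1,1} = 0
G(22) = mex{3,2,2,1} = 0
G(23) = mex{0,2,2,2} = 1
G(24) = mex{0,3,2,2} = 1
G(25) = mex{0,0,3,2} = 1
G(26) = mex{1,0,0,3} = 2
G(27) = mex{1,0,0,0} = 2
G(28) = mex{1,1,0,0} = 2
G(29) = mex{2,1,1,0} = 3
G(30) = mex{2,1,1,1} = 0
G(31) = mex{2,2,1,1} = 0
G(32) = mex{3,2,2,1} = 0
G(33) = mex{0,2,2,2} = 1
G(34) = mex{0,3,2,2} = 1

1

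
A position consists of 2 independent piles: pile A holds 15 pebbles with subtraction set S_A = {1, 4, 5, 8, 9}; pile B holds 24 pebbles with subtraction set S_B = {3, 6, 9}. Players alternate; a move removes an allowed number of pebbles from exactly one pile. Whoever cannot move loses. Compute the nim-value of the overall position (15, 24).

Pile A, S = {1, 4, 5, 8, 9}:
G(0) = 0
G(1) = mex{0} = 1
G(2) = mex{1} = 0
G(3) = mex{0} = 1
G(4) = mex{1,0} = 2
G(5) = mex{2,1,0} = 3
G(6) = mex{3,0,1} = 2
G(7) = mex{2,1,0} = 3
G(8) = mex{3,2,1,0} = 4
G(9) = mex{4,3,2,1,0} = 5
G(10) = mex{5,2,3,0,1} = 4
G(11) = mex{4,3,2,1,0} = 5
G(12) = mex{5,4,3,2,1} = 0
G(13) = mex{0,5,4,3,2} = 1
G(14) = mex{1,4,5,2,3} = 0
G(15) = mex{0,5,4,3,2} = 1
G_A(15) = 1.
Pile B, S = {3, 6, 9}:
n :  0  1  2  3  4  5  6  7  8  9 10 11 12 13 14 15 16 17 18 19 20 21 22 23 24
G :  0  0  0  1  1  1  2  2  2  3  3  3  0  0  0  1  1  1  2  2  2  3  3  3  0
G_B(24) = 0.
Combined Grundy value = 1 ⊕ 0 = 1.

1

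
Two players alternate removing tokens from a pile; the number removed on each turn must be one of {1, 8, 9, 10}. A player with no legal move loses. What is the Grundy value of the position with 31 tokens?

2

n :  0  1  2  3  4  5  6  7  8  9 10 11 12 13 14 15 16 17 18 19 20 21 22 23 24 25 26 27 28 29 30 31
G :  0  1  0  1  0  1  0  1  2  3  2  3  2  3  2  3  4  0  1  0  1  0  1  0  1  2  3  2  3  2  3  2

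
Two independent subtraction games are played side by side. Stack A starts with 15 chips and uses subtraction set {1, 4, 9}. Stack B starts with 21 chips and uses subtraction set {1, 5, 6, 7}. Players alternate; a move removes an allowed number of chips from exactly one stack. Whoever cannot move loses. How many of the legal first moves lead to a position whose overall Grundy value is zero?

2

Stack A, S = {1, 4, 9}:
n :  0  1  2  3  4  5  6  7  8  9 10 11 12 13 14 15
G :  0  1  0  1  2  0  1  0  1  2  0  1  0  1  2  0
G_A(15) = 0.
Stack B, S = {1, 5, 6, 7}:
n :  0  1  2  3  4  5  6  7  8  9 10 11 12 13 14 15 16 17 18 19 20 21
G :  0  1  0  1  0  1  2  3  2  3  2  3  0  1  0  1  0  1  2  3  2  3
G_B(21) = 3.
Combined Grundy value = 0 ⊕ 3 = 3.
A winning move leaves total XOR = 0, i.e. changes one component's Grundy value g to g ⊕ X where X is the current total.
Stack A: need g' = 0⊕3 = 3. Options: 15−1→G=2, 15−4→G=1, 15−9→G=1. Hits: 0.
Stack B: need g' = 3⊕3 = 0. Options: 21−1→G=2, 21−5→G=0, 21−6→G=1, 21−7→G=0. Hits: 2.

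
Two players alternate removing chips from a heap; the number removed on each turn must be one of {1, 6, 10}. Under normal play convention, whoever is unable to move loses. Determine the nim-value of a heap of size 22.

2

n :  0  1  2  3  4  5  6  7  8  9 10 11 12 13 14 15 16 17 18 19 20 21 22
G :  0  1  0  1  0  1  2  0  1  0  1  0  1  2  3  2  0  1  0  1  0  1  2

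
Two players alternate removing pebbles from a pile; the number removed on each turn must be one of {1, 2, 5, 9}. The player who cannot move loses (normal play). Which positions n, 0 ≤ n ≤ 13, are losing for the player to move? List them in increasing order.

n :  0  1  2  3  4  5  6  7  8  9 10 11 12 13
G :  0  1  2  0  1  2  0  1  2  3  0  1  2  0
P-positions are exactly the n with G(n) = 0.

0, 3, 6, 10, 13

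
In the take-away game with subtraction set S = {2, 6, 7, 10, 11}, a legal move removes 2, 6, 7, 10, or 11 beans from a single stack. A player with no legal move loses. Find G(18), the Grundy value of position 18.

0

n :  0  1  2  3  4  5  6  7  8  9 10 11 12 13 14 15 16 17 18
G :  0  0  1  1  0  0  1  1  2  0  3  1  2  0  3  1  2  0  0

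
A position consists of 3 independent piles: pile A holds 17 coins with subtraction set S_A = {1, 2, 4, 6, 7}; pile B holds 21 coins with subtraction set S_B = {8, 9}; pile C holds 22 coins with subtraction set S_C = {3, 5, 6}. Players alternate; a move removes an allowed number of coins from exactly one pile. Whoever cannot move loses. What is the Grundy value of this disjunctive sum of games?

0

Pile A, S = {1, 2, 4, 6, 7}:
n :  0  1  2  3  4  5  6  7  8  9 10 11 12 13 14 15 16 17
G :  0  1  2  0  1  2  3  4  0  1  2  0  1  2  3  4  0  1
G_A(17) = 1.
Pile B, S = {8, 9}:
n :  0  1  2  3  4  5  6  7  8  9 10 11 12 13 14 15 16 17 18 19 20 21
G :  0  0  0  0  0  0  0  0  1  1  1  1  1  1  1  1  2  0  0  0  0  0
G_B(21) = 0.
Pile C, S = {3, 5, 6}:
G(0) = 0
G(1) = mex{} = 0
G(2) = mex{} = 0
G(3) = mex{0} = 1
G(4) = mex{0} = 1
G(5) = mex{0,0} = 1
G(6) = mex{1,0,0} = 2
G(7) = mex{1,0,0} = 2
G(8) = mex{1,1,0} = 2
G(9) = mex{2,1,1} = 0
G(10) = mex{2,1,1} = 0
G(11) = mex{2,2,1} = 0
G(12) = mex{0,2,2} = 1
G(13) = mex{0,2,2} = 1
G(14) = mex{0,0,2} = 1
G(15) = mex{1,0,0} = 2
G(16) = mex{1,0,0} = 2
G(17) = mex{1,1,0} = 2
G(18) = mex{2,1,1} = 0
G(19) = mex{2,1,1} = 0
G(20) = mex{2,2,1} = 0
G(21) = mex{0,2,2} = 1
G(22) = mex{0,2,2} = 1
G_C(22) = 1.
Combined Grundy value = 1 ⊕ 0 ⊕ 1 = 0.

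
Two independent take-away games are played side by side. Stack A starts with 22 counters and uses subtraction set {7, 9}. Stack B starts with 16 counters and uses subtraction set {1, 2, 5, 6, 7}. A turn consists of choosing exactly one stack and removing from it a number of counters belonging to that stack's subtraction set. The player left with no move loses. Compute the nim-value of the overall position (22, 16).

Stack A, S = {7, 9}:
G(0) = 0
G(1) = mex{} = 0
G(2) = mex{} = 0
G(3) = mex{} = 0
G(4) = mex{} = 0
G(5) = mex{} = 0
G(6) = mex{} = 0
G(7) = mex{0} = 1
G(8) = mex{0} = 1
G(9) = mex{0,0} = 1
G(10) = mex{0,0} = 1
G(11) = mex{0,0} = 1
G(12) = mex{0,0} = 1
G(13) = mex{0,0} = 1
G(14) = mex{1,0} = 2
G(15) = mex{1,0} = 2
G(16) = mex{1,1} = 0
G(17) = mex{1,1} = 0
G(18) = mex{1,1} = 0
G(19) = mex{1,1} = 0
G(20) = mex{1,1} = 0
G(21) = mex{2,1} = 0
G(22) = mex{2,1} = 0
G_A(22) = 0.
Stack B, S = {1, 2, 5, 6, 7}:
n :  0  1  2  3  4  5  6  7  8  9 10 11 12 13 14 15 16
G :  0  1  2  0  1  2  3  4  5  3  4  0  1  2  0  1  2
G_B(16) = 2.
Combined Grundy value = 0 ⊕ 2 = 2.

2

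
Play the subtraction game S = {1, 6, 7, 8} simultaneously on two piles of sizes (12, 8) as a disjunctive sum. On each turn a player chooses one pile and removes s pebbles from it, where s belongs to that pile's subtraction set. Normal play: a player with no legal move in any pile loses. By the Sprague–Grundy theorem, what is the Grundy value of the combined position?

All piles use S = {1, 6, 7, 8}:
G(0) = 0
G(1) = mex{0} = 1
G(2) = mex{1} = 0
G(3) = mex{0} = 1
G(4) = mex{1} = 0
G(5) = mex{0} = 1
G(6) = mex{1,0} = 2
G(7) = mex{2,1,0} = 3
G(8) = mex{3,0,1,0} = 2
G(9) = mex{2,1,0,1} = 3
G(10) = mex{3,0,1,0} = 2
G(11) = mex{2,1,0,1} = 3
G(12) = mex{3,2,1,0} = 4
Pile A: G(12) = 4.
Pile B: G(8) = 2.
Combined Grundy value = 4 ⊕ 2 = 6.

6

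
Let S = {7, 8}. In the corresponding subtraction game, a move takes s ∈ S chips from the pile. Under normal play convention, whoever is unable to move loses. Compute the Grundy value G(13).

G(0) = 0
G(1) = mex{} = 0
G(2) = mex{} = 0
G(3) = mex{} = 0
G(4) = mex{} = 0
G(5) = mex{} = 0
G(6) = mex{} = 0
G(7) = mex{0} = 1
G(8) = mex{0,0} = 1
G(9) = mex{0,0} = 1
G(10) = mex{0,0} = 1
G(11) = mex{0,0} = 1
G(12) = mex{0,0} = 1
G(13) = mex{0,0} = 1

1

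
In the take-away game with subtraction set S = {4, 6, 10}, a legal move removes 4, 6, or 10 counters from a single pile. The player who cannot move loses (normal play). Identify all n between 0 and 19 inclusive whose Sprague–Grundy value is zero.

G(0) = 0
G(1) = mex{} = 0
G(2) = mex{} = 0
G(3) = mex{} = 0
G(4) = mex{0} = 1
G(5) = mex{0} = 1
G(6) = mex{0,0} = 1
G(7) = mex{0,0} = 1
G(8) = mex{1,0} = 2
G(9) = mex{1,0} = 2
G(10) = mex{1,1,0} = 2
G(11) = mex{1,1,0} = 2
G(12) = mex{2,1,0} = 3
G(13) = mex{2,1,0} = 3
G(14) = mex{2,2,1} = 0
G(15) = mex{2,2,1} = 0
G(16) = mex{3,2,1} = 0
G(17) = mex{3,2,1} = 0
G(18) = mex{0,3,2} = 1
G(19) = mex{0,3,2} = 1
P-positions are exactly the n with G(n) = 0.

0, 1, 2, 3, 14, 15, 16, 17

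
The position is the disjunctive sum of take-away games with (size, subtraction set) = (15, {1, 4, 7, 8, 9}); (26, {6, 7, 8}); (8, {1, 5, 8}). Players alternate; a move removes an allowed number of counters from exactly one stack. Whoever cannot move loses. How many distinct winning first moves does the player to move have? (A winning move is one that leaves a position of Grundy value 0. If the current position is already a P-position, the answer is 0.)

0

Stack A, S = {1, 4, 7, 8, 9}:
n :  0  1  2  3  4  5  6  7  8  9 10 11 12 13 14 15
G :  0  1  0  1  2  0  1  2  3  2  3  4  5  3  4  0
G_A(15) = 0.
Stack B, S = {6, 7, 8}:
n :  0  1  2  3  4  5  6  7  8  9 10 11 12 13 14 15 16 17 18 19 20 21 22 23 24 25 26
G :  0  0  0  0  0  0  1  1  1  1  1  1  2  2  0  0  0  0  0  0  1  1  1  1  1  1  2
G_B(26) = 2.
Stack C, S = {1, 5, 8}:
n : 0 1 2 3 4 5 6 7 8
G : 0 1 0 1 0 1 0 1 2
G_C(8) = 2.
Combined Grundy value = 0 ⊕ 2 ⊕ 2 = 0.
A winning move leaves total XOR = 0, i.e. changes one component's Grundy value g to g ⊕ X where X is the current total.
Stack A: target g' = 0⊕0 = 0, but every legal move changes the Grundy value (mex property), so 0 moves.
Stack B: target g' = 2⊕0 = 2, but every legal move changes the Grundy value (mex property), so 0 moves.
Stack C: target g' = 2⊕0 = 2, but every legal move changes the Grundy value (mex property), so 0 moves.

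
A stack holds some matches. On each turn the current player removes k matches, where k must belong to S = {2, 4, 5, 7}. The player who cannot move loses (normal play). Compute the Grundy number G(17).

4

G(0) = 0
G(1) = mex{} = 0
G(2) = mex{0} = 1
G(3) = mex{0} = 1
G(4) = mex{1,0} = 2
G(5) = mex{1,0,0} = 2
G(6) = mex{2,1,0} = 3
G(7) = mex{2,1,1,0} = 3
G(8) = mex{3,2,1,0} = 4
G(9) = mex{3,2,2,1} = 0
G(10) = mex{4,3,2,1} = 0
G(11) = mex{0,3,3,2} = 1
G(12) = mex{0,4,3,2} = 1
G(13) = mex{1,0,4,3} = 2
G(14) = mex{1,0,0,3} = 2
G(15) = mex{2,1,0,4} = 3
G(16) = mex{2,1,1,0} = 3
G(17) = mex{3,2,1,0} = 4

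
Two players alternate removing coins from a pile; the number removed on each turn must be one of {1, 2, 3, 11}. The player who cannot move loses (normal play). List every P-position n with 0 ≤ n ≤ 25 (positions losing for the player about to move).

0, 4, 8, 12, 16, 20, 24

G(0) = 0
G(1) = mex{0} = 1
G(2) = mex{1,0} = 2
G(3) = mex{2,1,0} = 3
G(4) = mex{3,2,1} = 0
G(5) = mex{0,3,2} = 1
G(6) = mex{1,0,3} = 2
G(7) = mex{2,1,0} = 3
G(8) = mex{3,2,1} = 0
G(9) = mex{0,3,2} = 1
G(10) = mex{1,0,3} = 2
G(11) = mex{2,1,0,0} = 3
G(12) = mex{3,2,1,1} = 0
G(13) = mex{0,3,2,2} = 1
G(14) = mex{1,0,3,3} = 2
G(15) = mex{2,1,0,0} = 3
G(16) = mex{3,2,1,1} = 0
G(17) = mex{0,3,2,2} = 1
G(18) = mex{1,0,3,3} = 2
G(19) = mex{2,1,0,0} = 3
G(20) = mex{3,2,1,1} = 0
G(21) = mex{0,3,2,2} = 1
G(22) = mex{1,0,3,3} = 2
G(23) = mex{2,1,0,0} = 3
G(24) = mex{3,2,1,1} = 0
G(25) = mex{0,3,2,2} = 1
P-positions are exactly the n with G(n) = 0.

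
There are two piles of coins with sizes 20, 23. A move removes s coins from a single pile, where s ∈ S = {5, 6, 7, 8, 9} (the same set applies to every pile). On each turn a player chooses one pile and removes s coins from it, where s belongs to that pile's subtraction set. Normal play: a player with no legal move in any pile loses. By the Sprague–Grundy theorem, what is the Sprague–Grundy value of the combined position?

All piles use S = {5, 6, 7, 8, 9}:
n :  0  1  2  3  4  5  6  7  8  9 10 11 12 13 14 15 16 17 18 19 20 21 22 23
G :  0  0  0  0  0  1  1  1  1  1  2  2  2  2  0  0  0  0  0  1  1  1  1  1
Pile A: G(20) = 1.
Pile B: G(23) = 1.
Combined Grundy value = 1 ⊕ 1 = 0.

0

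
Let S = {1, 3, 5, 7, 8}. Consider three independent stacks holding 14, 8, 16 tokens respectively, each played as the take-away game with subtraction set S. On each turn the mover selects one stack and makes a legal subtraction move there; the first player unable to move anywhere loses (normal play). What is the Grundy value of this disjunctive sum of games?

All stacks use S = {1, 3, 5, 7, 8}:
G(0) = 0
G(1) = mex{0} = 1
G(2) = mex{1} = 0
G(3) = mex{0,0} = 1
G(4) = mex{1,1} = 0
G(5) = mex{0,0,0} = 1
G(6) = mex{1,1,1} = 0
G(7) = mex{0,0,0,0} = 1
G(8) = mex{1,1,1,1,0} = 2
G(9) = mex{2,0,0,0,1} = 3
G(10) = mex{3,1,1,1,0} = 2
G(11) = mex{2,2,0,0,1} = 3
G(12) = mex{3,3,1,1,0} = 2
G(13) = mex{2,2,2,0,1} = 3
G(14) = mex{3,3,3,1,0} = 2
G(15) = mex{2,2,2,2,1} = 0
G(16) = mex{0,3,3,3,2} = 1
Stack A: G(14) = 2.
Stack B: G(8) = 2.
Stack C: G(16) = 1.
Combined Grundy value = 2 ⊕ 2 ⊕ 1 = 1.

1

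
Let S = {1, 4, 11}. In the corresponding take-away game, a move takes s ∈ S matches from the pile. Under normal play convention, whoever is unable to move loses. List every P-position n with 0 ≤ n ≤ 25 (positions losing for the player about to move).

0, 2, 5, 7, 10, 12, 15, 17, 20, 22, 25

G(0) = 0
G(1) = mex{0} = 1
G(2) = mex{1} = 0
G(3) = mex{0} = 1
G(4) = mex{1,0} = 2
G(5) = mex{2,1} = 0
G(6) = mex{0,0} = 1
G(7) = mex{1,1} = 0
G(8) = mex{0,2} = 1
G(9) = mex{1,0} = 2
G(10) = mex{2,1} = 0
G(11) = mex{0,0,0} = 1
G(12) = mex{1,1,1} = 0
G(13) = mex{0,2,0} = 1
G(14) = mex{1,0,1} = 2
G(15) = mex{2,1,2} = 0
G(16) = mex{0,0,0} = 1
G(17) = mex{1,1,1} = 0
G(18) = mex{0,2,0} = 1
G(19) = mex{1,0,1} = 2
G(20) = mex{2,1,2} = 0
G(21) = mex{0,0,0} = 1
G(22) = mex{1,1,1} = 0
G(23) = mex{0,2,0} = 1
G(24) = mex{1,0,1} = 2
G(25) = mex{2,1,2} = 0
P-positions are exactly the n with G(n) = 0.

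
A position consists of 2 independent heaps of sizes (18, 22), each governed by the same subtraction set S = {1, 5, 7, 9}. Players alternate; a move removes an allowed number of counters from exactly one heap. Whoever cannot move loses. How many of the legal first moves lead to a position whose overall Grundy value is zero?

0

All heaps use S = {1, 5, 7, 9}:
n :  0  1  2  3  4  5  6  7  8  9 10 11 12 13 14 15 16 17 18 19 20 21 22
G :  0  1  0  1  0  1  0  1  0  1  0  1  0  1  0  1  0  1  0  1  0  1  0
Heap A: G(18) = 0.
Heap B: G(22) = 0.
Combined Grundy value = 0 ⊕ 0 = 0.
A winning move leaves total XOR = 0, i.e. changes one component's Grundy value g to g ⊕ X where X is the current total.
Heap A: target g' = 0⊕0 = 0, but every legal move changes the Grundy value (mex property), so 0 moves.
Heap B: target g' = 0⊕0 = 0, but every legal move changes the Grundy value (mex property), so 0 moves.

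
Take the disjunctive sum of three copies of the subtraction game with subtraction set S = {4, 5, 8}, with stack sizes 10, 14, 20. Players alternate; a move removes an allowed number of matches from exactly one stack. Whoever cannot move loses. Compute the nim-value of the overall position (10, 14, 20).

All stacks use S = {4, 5, 8}:
n :  0  1  2  3  4  5  6  7  8  9 10 11 12 13 14 15 16 17 18 19 20
G :  0  0  0  0  1  1  1  1  2  2  2  2  0  0  0  0  1  1  1  1  2
Stack A: G(10) = 2.
Stack B: G(14) = 0.
Stack C: G(20) = 2.
Combined Grundy value = 2 ⊕ 0 ⊕ 2 = 0.

0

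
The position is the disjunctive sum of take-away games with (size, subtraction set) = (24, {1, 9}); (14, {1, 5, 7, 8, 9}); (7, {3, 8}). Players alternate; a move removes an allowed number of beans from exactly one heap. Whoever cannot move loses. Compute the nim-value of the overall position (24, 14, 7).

2

Heap A, S = {1, 9}:
G(0) = 0
G(1) = mex{0} = 1
G(2) = mex{1} = 0
G(3) = mex{0} = 1
G(4) = mex{1} = 0
G(5) = mex{0} = 1
G(6) = mex{1} = 0
G(7) = mex{0} = 1
G(8) = mex{1} = 0
G(9) = mex{0,0} = 1
G(10) = mex{1,1} = 0
G(11) = mex{0,0} = 1
G(12) = mex{1,1} = 0
G(13) = mex{0,0} = 1
G(14) = mex{1,1} = 0
G(15) = mex{0,0} = 1
G(16) = mex{1,1} = 0
G(17) = mex{0,0} = 1
G(18) = mex{1,1} = 0
G(19) = mex{0,0} = 1
G(20) = mex{1,1} = 0
G(21) = mex{0,0} = 1
G(22) = mex{1,1} = 0
G(23) = mex{0,0} = 1
G(24) = mex{1,1} = 0
G_A(24) = 0.
Heap B, S = {1, 5, 7, 8, 9}:
G(0) = 0
G(1) = mex{0} = 1
G(2) = mex{1} = 0
G(3) = mex{0} = 1
G(4) = mex{1} = 0
G(5) = mex{0,0} = 1
G(6) = mex{1,1} = 0
G(7) = mex{0,0,0} = 1
G(8) = mex{1,1,1,0} = 2
G(9) = mex{2,0,0,1,0} = 3
G(10) = mex{3,1,1,0,1} = 2
G(11) = mex{2,0,0,1,0} = 3
G(12) = mex{3,1,1,0,1} = 2
G(13) = mex{2,2,0,1,0} = 3
G(14) = mex{3,3,1,0,1} = 2
G_B(14) = 2.
Heap C, S = {3, 8}:
n : 0 1 2 3 4 5 6 7
G : 0 0 0 1 1 1 0 0
G_C(7) = 0.
Combined Grundy value = 0 ⊕ 2 ⊕ 0 = 2.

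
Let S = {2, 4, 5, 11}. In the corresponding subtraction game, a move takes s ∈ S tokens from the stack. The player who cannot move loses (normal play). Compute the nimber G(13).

G(0) = 0
G(1) = mex{} = 0
G(2) = mex{0} = 1
G(3) = mex{0} = 1
G(4) = mex{1,0} = 2
G(5) = mex{1,0,0} = 2
G(6) = mex{2,1,0} = 3
G(7) = mex{2,1,1} = 0
G(8) = mex{3,2,1} = 0
G(9) = mex{0,2,2} = 1
G(10) = mex{0,3,2} = 1
G(11) = mex{1,0,3,0} = 2
G(12) = mex{1,0,0,0} = 2
G(13) = mex{2,1,0,1} = 3

3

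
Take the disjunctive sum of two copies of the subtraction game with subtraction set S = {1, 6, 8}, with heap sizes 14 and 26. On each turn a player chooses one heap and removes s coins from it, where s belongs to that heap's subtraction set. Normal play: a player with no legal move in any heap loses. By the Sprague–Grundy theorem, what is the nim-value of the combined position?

All heaps use S = {1, 6, 8}:
n :  0  1  2  3  4  5  6  7  8  9 10 11 12 13 14 15 16 17 18 19 20 21 22 23 24 25 26
G :  0  1  0  1  0  1  2  0  1  0  1  0  1  2  0  1  0  1  0  1  2  0  1  0  1  0  1
Heap A: G(14) = 0.
Heap B: G(26) = 1.
Combined Grundy value = 0 ⊕ 1 = 1.

1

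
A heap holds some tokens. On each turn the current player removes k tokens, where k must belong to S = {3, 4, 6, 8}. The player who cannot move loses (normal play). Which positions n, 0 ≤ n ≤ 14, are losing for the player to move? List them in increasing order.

G(0) = 0
G(1) = mex{} = 0
G(2) = mex{} = 0
G(3) = mex{0} = 1
G(4) = mex{0,0} = 1
G(5) = mex{0,0} = 1
G(6) = mex{1,0,0} = 2
G(7) = mex{1,1,0} = 2
G(8) = mex{1,1,0,0} = 2
G(9) = mex{2,1,1,0} = 3
G(10) = mex{2,2,1,0} = 3
G(11) = mex{2,2,1,1} = 0
G(12) = mex{3,2,2,1} = 0
G(13) = mex{3,3,2,1} = 0
G(14) = mex{0,3,2,2} = 1
P-positions are exactly the n with G(n) = 0.

0, 1, 2, 11, 12, 13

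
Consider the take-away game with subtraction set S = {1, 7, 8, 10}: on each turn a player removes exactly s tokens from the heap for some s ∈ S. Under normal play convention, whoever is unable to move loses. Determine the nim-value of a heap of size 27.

G(0) = 0
G(1) = mex{0} = 1
G(2) = mex{1} = 0
G(3) = mex{0} = 1
G(4) = mex{1} = 0
G(5) = mex{0} = 1
G(6) = mex{1} = 0
G(7) = mex{0,0} = 1
G(8) = mex{1,1,0} = 2
G(9) = mex{2,0,1} = 3
G(10) = mex{3,1,0,0} = 2
G(11) = mex{2,0,1,1} = 3
G(12) = mex{3,1,0,0} = 2
G(13) = mex{2,0,1,1} = 3
G(14) = mex{3,1,0,0} = 2
G(15) = mex{2,2,1,1} = 0
G(16) = mex{0,3,2,0} = 1
G(17) = mex{1,2,3,1} = 0
G(18) = mex{0,3,2,2} = 1
G(19) = mex{1,2,3,3} = 0
G(20) = mex{0,3,2,2} = 1
G(21) = mex{1,2,3,3} = 0
G(22) = mex{0,0,2,2} = 1
G(23) = mex{1,1,0,3} = 2
G(24) = mex{2,0,1,2} = 3
G(25) = mex{3,1,0,0} = 2
G(26) = mex{2,0,1,1} = 3
G(27) = mex{3,1,0,0} = 2

2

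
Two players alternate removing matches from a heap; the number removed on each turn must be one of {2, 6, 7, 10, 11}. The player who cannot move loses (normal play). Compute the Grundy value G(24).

G(0) = 0
G(1) = mex{} = 0
G(2) = mex{0} = 1
G(3) = mex{0} = 1
G(4) = mex{1} = 0
G(5) = mex{1} = 0
G(6) = mex{0,0} = 1
G(7) = mex{0,0,0} = 1
G(8) = mex{1,1,0} = 2
G(9) = mex{1,1,1} = 0
G(10) = mex{2,0,1,0} = 3
G(11) = mex{0,0,0,0,0} = 1
G(12) = mex{3,1,0,1,0} = 2
G(13) = mex{1,1,1,1,1} = 0
G(14) = mex{2,2,1,0,1} = 3
G(15) = mex{0,0,2,0,0} = 1
G(16) = mex{3,3,0,1,0} = 2
G(17) = mex{1,1,3,1,1} = 0
G(18) = mex{2,2,1,2,1} = 0
G(19) = mex{0,0,2,0,2} = 1
G(20) = mex{0,3,0,3,0} = 1
G(21) = mex{1,1,3,1,3} = 0
G(22) = mex{1,2,1,2,1} = 0
G(23) = mex{0,0,2,0,2} = 1
G(24) = mex{0,0,0,3,0} = 1

1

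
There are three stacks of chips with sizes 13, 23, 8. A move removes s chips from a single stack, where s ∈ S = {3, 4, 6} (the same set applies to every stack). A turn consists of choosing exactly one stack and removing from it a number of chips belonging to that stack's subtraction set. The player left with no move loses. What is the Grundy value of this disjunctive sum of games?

All stacks use S = {3, 4, 6}:
G(0) = 0
G(1) = mex{} = 0
G(2) = mex{} = 0
G(3) = mex{0} = 1
G(4) = mex{0,0} = 1
G(5) = mex{0,0} = 1
G(6) = mex{1,0,0} = 2
G(7) = mex{1,1,0} = 2
G(8) = mex{1,1,0} = 2
G(9) = mex{2,1,1} = 0
G(10) = mex{2,2,1} = 0
G(11) = mex{2,2,1} = 0
G(12) = mex{0,2,2} = 1
G(13) = mex{0,0,2} = 1
G(14) = mex{0,0,2} = 1
G(15) = mex{1,0,0} = 2
G(16) = mex{1,1,0} = 2
G(17) = mex{1,1,0} = 2
G(18) = mex{2,1,1} = 0
G(19) = mex{2,2,1} = 0
G(20) = mex{2,2,1} = 0
G(21) = mex{0,2,2} = 1
G(22) = mex{0,0,2} = 1
G(23) = mex{0,0,2} = 1
Stack A: G(13) = 1.
Stack B: G(23) = 1.
Stack C: G(8) = 2.
Combined Grundy value = 1 ⊕ 1 ⊕ 2 = 2.

2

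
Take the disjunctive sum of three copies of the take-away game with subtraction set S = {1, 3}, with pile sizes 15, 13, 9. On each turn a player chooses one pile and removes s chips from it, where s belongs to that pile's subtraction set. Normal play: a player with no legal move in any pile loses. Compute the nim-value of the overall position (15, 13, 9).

All piles use S = {1, 3}:
G(0) = 0
G(1) = mex{0} = 1
G(2) = mex{1} = 0
G(3) = mex{0,0} = 1
G(4) = mex{1,1} = 0
G(5) = mex{0,0} = 1
G(6) = mex{1,1} = 0
G(7) = mex{0,0} = 1
G(8) = mex{1,1} = 0
G(9) = mex{0,0} = 1
G(10) = mex{1,1} = 0
G(11) = mex{0,0} = 1
G(12) = mex{1,1} = 0
G(13) = mex{0,0} = 1
G(14) = mex{1,1} = 0
G(15) = mex{0,0} = 1
Pile A: G(15) = 1.
Pile B: G(13) = 1.
Pile C: G(9) = 1.
Combined Grundy value = 1 ⊕ 1 ⊕ 1 = 1.

1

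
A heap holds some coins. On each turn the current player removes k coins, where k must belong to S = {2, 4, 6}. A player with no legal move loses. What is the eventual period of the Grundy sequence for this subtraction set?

8

G(0) = 0
G(1) = mex{} = 0
G(2) = mex{0} = 1
G(3) = mex{0} = 1
G(4) = mex{1,0} = 2
G(5) = mex{1,0} = 2
G(6) = mex{2,1,0} = 3
G(7) = mex{2,1,0} = 3
G(8) = mex{3,2,1} = 0
G(9) = mex{3,2,1} = 0
G(10) = mex{0,3,2} = 1
G(11) = mex{0,3,2} = 1
G(12) = mex{1,0,3} = 2
G(13) = mex{1,0,3} = 2
G(14) = mex{2,1,0} = 3
G(15) = mex{2,1,0} = 3
G(16) = mex{3,2,1} = 0
G(17) = mex{3,2,1} = 0
G(n+8) = G(n) holds for n = 0,…,5 (a full window of length max(S) = 6), so the sequence is purely periodic with period 8.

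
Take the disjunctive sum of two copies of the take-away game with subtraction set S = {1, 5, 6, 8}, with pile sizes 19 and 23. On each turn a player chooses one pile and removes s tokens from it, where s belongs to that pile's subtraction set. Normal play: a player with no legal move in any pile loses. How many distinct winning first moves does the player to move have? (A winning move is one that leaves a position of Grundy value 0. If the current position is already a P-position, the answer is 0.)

All piles use S = {1, 5, 6, 8}:
G(0) = 0
G(1) = mex{0} = 1
G(2) = mex{1} = 0
G(3) = mex{0} = 1
G(4) = mex{1} = 0
G(5) = mex{0,0} = 1
G(6) = mex{1,1,0} = 2
G(7) = mex{2,0,1} = 3
G(8) = mex{3,1,0,0} = 2
G(9) = mex{2,0,1,1} = 3
G(10) = mex{3,1,0,0} = 2
G(11) = mex{2,2,1,1} = 0
G(12) = mex{0,3,2,0} = 1
G(13) = mex{1,2,3,1} = 0
G(14) = mex{0,3,2,2} = 1
G(15) = mex{1,2,3,3} = 0
G(16) = mex{0,0,2,2} = 1
G(17) = mex{1,1,0,3} = 2
G(18) = mex{2,0,1,2} = 3
G(19) = mex{3,1,0,0} = 2
G(20) = mex{2,0,1,1} = 3
G(21) = mex{3,1,0,0} = 2
G(22) = mex{2,2,1,1} = 0
G(23) = mex{0,3,2,0} = 1
Pile A: G(19) = 2.
Pile B: G(23) = 1.
Combined Grundy value = 2 ⊕ 1 = 3.
A winning move leaves total XOR = 0, i.e. changes one component's Grundy value g to g ⊕ X where X is the current total.
Pile A: need g' = 2⊕3 = 1. Options: 19−1→G=3, 19−5→G=1, 19−6→G=0, 19−8→G=0. Hits: 1.
Pile B: need g' = 1⊕3 = 2. Options: 23−1→G=0, 23−5→G=3, 23−6→G=2, 23−8→G=0. Hits: 1.

2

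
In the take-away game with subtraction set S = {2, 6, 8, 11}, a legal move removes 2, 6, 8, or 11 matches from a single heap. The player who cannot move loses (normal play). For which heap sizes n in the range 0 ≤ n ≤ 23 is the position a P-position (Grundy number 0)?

0, 1, 4, 5, 14, 17, 18, 21

G(0) = 0
G(1) = mex{} = 0
G(2) = mex{0} = 1
G(3) = mex{0} = 1
G(4) = mex{1} = 0
G(5) = mex{1} = 0
G(6) = mex{0,0} = 1
G(7) = mex{0,0} = 1
G(8) = mex{1,1,0} = 2
G(9) = mex{1,1,0} = 2
G(10) = mex{2,0,1} = 3
G(11) = mex{2,0,1,0} = 3
G(12) = mex{3,1,0,0} = 2
G(13) = mex{3,1,0,1} = 2
G(14) = mex{2,2,1,1} = 0
G(15) = mex{2,2,1,0} = 3
G(16) = mex{0,3,2,0} = 1
G(17) = mex{3,3,2,1} = 0
G(18) = mex{1,2,3,1} = 0
G(19) = mex{0,2,3,2} = 1
G(20) = mex{0,0,2,2} = 1
G(21) = mex{1,3,2,3} = 0
G(22) = mex{1,1,0,3} = 2
G(23) = mex{0,0,3,2} = 1
P-positions are exactly the n with G(n) = 0.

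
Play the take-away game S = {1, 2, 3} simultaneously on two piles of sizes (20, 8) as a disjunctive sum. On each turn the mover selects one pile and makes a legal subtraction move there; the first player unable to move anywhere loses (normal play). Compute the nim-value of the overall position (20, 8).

All piles use S = {1, 2, 3}:
G(0) = 0
G(1) = mex{0} = 1
G(2) = mex{1,0} = 2
G(3) = mex{2,1,0} = 3
G(4) = mex{3,2,1} = 0
G(5) = mex{0,3,2} = 1
G(6) = mex{1,0,3} = 2
G(7) = mex{2,1,0} = 3
G(8) = mex{3,2,1} = 0
G(9) = mex{0,3,2} = 1
G(10) = mex{1,0,3} = 2
G(11) = mex{2,1,0} = 3
G(12) = mex{3,2,1} = 0
G(13) = mex{0,3,2} = 1
G(14) = mex{1,0,3} = 2
G(15) = mex{2,1,0} = 3
G(16) = mex{3,2,1} = 0
G(17) = mex{0,3,2} = 1
G(18) = mex{1,0,3} = 2
G(19) = mex{2,1,0} = 3
G(20) = mex{3,2,1} = 0
Pile A: G(20) = 0.
Pile B: G(8) = 0.
Combined Grundy value = 0 ⊕ 0 = 0.

0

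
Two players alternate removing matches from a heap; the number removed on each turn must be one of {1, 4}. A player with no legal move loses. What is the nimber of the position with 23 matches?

1

G(0) = 0
G(1) = mex{0} = 1
G(2) = mex{1} = 0
G(3) = mex{0} = 1
G(4) = mex{1,0} = 2
G(5) = mex{2,1} = 0
G(6) = mex{0,0} = 1
G(7) = mex{1,1} = 0
G(8) = mex{0,2} = 1
G(9) = mex{1,0} = 2
G(10) = mex{2,1} = 0
G(11) = mex{0,0} = 1
G(12) = mex{1,1} = 0
G(13) = mex{0,2} = 1
G(14) = mex{1,0} = 2
G(15) = mex{2,1} = 0
G(16) = mex{0,0} = 1
G(17) = mex{1,1} = 0
G(18) = mex{0,2} = 1
G(19) = mex{1,0} = 2
G(20) = mex{2,1} = 0
G(21) = mex{0,0} = 1
G(22) = mex{1,1} = 0
G(23) = mex{0,2} = 1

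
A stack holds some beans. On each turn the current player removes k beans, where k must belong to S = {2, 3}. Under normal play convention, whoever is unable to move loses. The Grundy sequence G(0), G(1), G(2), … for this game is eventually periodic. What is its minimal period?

5

G(0) = 0
G(1) = mex{} = 0
G(2) = mex{0} = 1
G(3) = mex{0,0} = 1
G(4) = mex{1,0} = 2
G(5) = mex{1,1} = 0
G(6) = mex{2,1} = 0
G(7) = mex{0,2} = 1
G(8) = mex{0,0} = 1
G(9) = mex{1,0} = 2
G(10) = mex{1,1} = 0
G(11) = mex{2,1} = 0
G(12) = mex{0,2} = 1
G(13) = mex{0,0} = 1
G(14) = mex{1,0} = 2
G(n+5) = G(n) holds for n = 0,…,2 (a full window of length max(S) = 3), so the sequence is purely periodic with period 5.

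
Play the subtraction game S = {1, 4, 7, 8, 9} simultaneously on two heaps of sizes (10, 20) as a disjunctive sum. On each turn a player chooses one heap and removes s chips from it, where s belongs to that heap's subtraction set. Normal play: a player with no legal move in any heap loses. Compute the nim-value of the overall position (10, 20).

All heaps use S = {1, 4, 7, 8, 9}:
G(0) = 0
G(1) = mex{0} = 1
G(2) = mex{1} = 0
G(3) = mex{0} = 1
G(4) = mex{1,0} = 2
G(5) = mex{2,1} = 0
G(6) = mex{0,0} = 1
G(7) = mex{1,1,0} = 2
G(8) = mex{2,2,1,0} = 3
G(9) = mex{3,0,0,1,0} = 2
G(10) = mex{2,1,1,0,1} = 3
G(11) = mex{3,2,2,1,0} = 4
G(12) = mex{4,3,0,2,1} = 5
G(13) = mex{5,2,1,0,2} = 3
G(14) = mex{3,3,2,1,0} = 4
G(15) = mex{4,4,3,2,1} = 0
G(16) = mex{0,5,2,3,2} = 1
G(17) = mex{1,3,3,2,3} = 0
G(18) = mex{0,4,4,3,2} = 1
G(19) = mex{1,0,5,4,3} = 2
G(20) = mex{2,1,3,5,4} = 0
Heap A: G(10) = 3.
Heap B: G(20) = 0.
Combined Grundy value = 3 ⊕ 0 = 3.

3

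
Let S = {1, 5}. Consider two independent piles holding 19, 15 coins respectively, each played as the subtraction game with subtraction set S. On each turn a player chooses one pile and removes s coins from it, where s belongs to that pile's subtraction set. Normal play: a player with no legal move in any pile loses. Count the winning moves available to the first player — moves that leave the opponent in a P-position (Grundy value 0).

All piles use S = {1, 5}:
G(0) = 0
G(1) = mex{0} = 1
G(2) = mex{1} = 0
G(3) = mex{0} = 1
G(4) = mex{1} = 0
G(5) = mex{0,0} = 1
G(6) = mex{1,1} = 0
G(7) = mex{0,0} = 1
G(8) = mex{1,1} = 0
G(9) = mex{0,0} = 1
G(10) = mex{1,1} = 0
G(11) = mex{0,0} = 1
G(12) = mex{1,1} = 0
G(13) = mex{0,0} = 1
G(14) = mex{1,1} = 0
G(15) = mex{0,0} = 1
G(16) = mex{1,1} = 0
G(17) = mex{0,0} = 1
G(18) = mex{1,1} = 0
G(19) = mex{0,0} = 1
Pile A: G(19) = 1.
Pile B: G(15) = 1.
Combined Grundy value = 1 ⊕ 1 = 0.
A winning move leaves total XOR = 0, i.e. changes one component's Grundy value g to g ⊕ X where X is the current total.
Pile A: target g' = 1⊕0 = 1, but every legal move changes the Grundy value (mex property), so 0 moves.
Pile B: target g' = 1⊕0 = 1, but every legal move changes the Grundy value (mex property), so 0 moves.

0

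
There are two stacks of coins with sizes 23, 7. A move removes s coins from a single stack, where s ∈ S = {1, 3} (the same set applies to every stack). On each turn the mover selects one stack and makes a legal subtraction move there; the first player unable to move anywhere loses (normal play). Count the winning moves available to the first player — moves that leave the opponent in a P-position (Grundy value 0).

0

All stacks use S = {1, 3}:
G(0) = 0
G(1) = mex{0} = 1
G(2) = mex{1} = 0
G(3) = mex{0,0} = 1
G(4) = mex{1,1} = 0
G(5) = mex{0,0} = 1
G(6) = mex{1,1} = 0
G(7) = mex{0,0} = 1
G(8) = mex{1,1} = 0
G(9) = mex{0,0} = 1
G(10) = mex{1,1} = 0
G(11) = mex{0,0} = 1
G(12) = mex{1,1} = 0
G(13) = mex{0,0} = 1
G(14) = mex{1,1} = 0
G(15) = mex{0,0} = 1
G(16) = mex{1,1} = 0
G(17) = mex{0,0} = 1
G(18) = mex{1,1} = 0
G(19) = mex{0,0} = 1
G(20) = mex{1,1} = 0
G(21) = mex{0,0} = 1
G(22) = mex{1,1} = 0
G(23) = mex{0,0} = 1
Stack A: G(23) = 1.
Stack B: G(7) = 1.
Combined Grundy value = 1 ⊕ 1 = 0.
A winning move leaves total XOR = 0, i.e. changes one component's Grundy value g to g ⊕ X where X is the current total.
Stack A: target g' = 1⊕0 = 1, but every legal move changes the Grundy value (mex property), so 0 moves.
Stack B: target g' = 1⊕0 = 1, but every legal move changes the Grundy value (mex property), so 0 moves.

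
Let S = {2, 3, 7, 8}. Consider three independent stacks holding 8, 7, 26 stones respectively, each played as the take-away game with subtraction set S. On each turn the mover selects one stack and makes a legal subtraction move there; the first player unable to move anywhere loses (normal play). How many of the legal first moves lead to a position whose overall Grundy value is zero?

All stacks use S = {2, 3, 7, 8}:
n :  0  1  2  3  4  5  6  7  8  9 10 11 12 13 14 15 16 17 18 19 20 21 22 23 24 25 26
G :  0  0  1  1  2  0  0  1  1  2  0  0  1  1  2  0  0  1  1  2  0  0  1  1  2  0  0
Stack A: G(8) = 1.
Stack B: G(7) = 1.
Stack C: G(26) = 0.
Combined Grundy value = 1 ⊕ 1 ⊕ 0 = 0.
A winning move leaves total XOR = 0, i.e. changes one component's Grundy value g to g ⊕ X where X is the current total.
Stack A: target g' = 1⊕0 = 1, but every legal move changes the Grundy value (mex property), so 0 moves.
Stack B: target g' = 1⊕0 = 1, but every legal move changes the Grundy value (mex property), so 0 moves.
Stack C: target g' = 0⊕0 = 0, but every legal move changes the Grundy value (mex property), so 0 moves.

0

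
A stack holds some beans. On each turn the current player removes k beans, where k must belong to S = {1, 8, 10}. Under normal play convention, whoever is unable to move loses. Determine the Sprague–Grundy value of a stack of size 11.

G(0) = 0
G(1) = mex{0} = 1
G(2) = mex{1} = 0
G(3) = mex{0} = 1
G(4) = mex{1} = 0
G(5) = mex{0} = 1
G(6) = mex{1} = 0
G(7) = mex{0} = 1
G(8) = mex{1,0} = 2
G(9) = mex{2,1} = 0
G(10) = mex{0,0,0} = 1
G(11) = mex{1,1,1} = 0

0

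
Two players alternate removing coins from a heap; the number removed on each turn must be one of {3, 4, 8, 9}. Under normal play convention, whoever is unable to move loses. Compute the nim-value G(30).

2

n :  0  1  2  3  4  5  6  7  8  9 10 11 12 13 14 15 16 17 18 19 20 21 22 23 24 25 26 27 28 29 30
G :  0  0  0  1  1  1  2  0  2  3  1  3  0  0  0  1  1  1  2  0  2  3  1  3  0  0  0  1  1  1  2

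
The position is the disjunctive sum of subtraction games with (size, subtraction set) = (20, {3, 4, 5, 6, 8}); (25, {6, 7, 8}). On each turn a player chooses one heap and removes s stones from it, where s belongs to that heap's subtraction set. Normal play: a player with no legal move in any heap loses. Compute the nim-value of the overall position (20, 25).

2

Heap A, S = {3, 4, 5, 6, 8}:
n :  0  1  2  3  4  5  6  7  8  9 10 11 12 13 14 15 16 17 18 19 20
G :  0  0  0  1  1  1  2  2  2  3  3  0  0  0  1  1  1  2  2  2  3
G_A(20) = 3.
Heap B, S = {6, 7, 8}:
G(0) = 0
G(1) = mex{} = 0
G(2) = mex{} = 0
G(3) = mex{} = 0
G(4) = mex{} = 0
G(5) = mex{} = 0
G(6) = mex{0} = 1
G(7) = mex{0,0} = 1
G(8) = mex{0,0,0} = 1
G(9) = mex{0,0,0} = 1
G(10) = mex{0,0,0} = 1
G(11) = mex{0,0,0} = 1
G(12) = mex{1,0,0} = 2
G(13) = mex{1,1,0} = 2
G(14) = mex{1,1,1} = 0
G(15) = mex{1,1,1} = 0
G(16) = mex{1,1,1} = 0
G(17) = mex{1,1,1} = 0
G(18) = mex{2,1,1} = 0
G(19) = mex{2,2,1} = 0
G(20) = mex{0,2,2} = 1
G(21) = mex{0,0,2} = 1
G(22) = mex{0,0,0} = 1
G(23) = mex{0,0,0} = 1
G(24) = mex{0,0,0} = 1
G(25) = mex{0,0,0} = 1
G_B(25) = 1.
Combined Grundy value = 3 ⊕ 1 = 2.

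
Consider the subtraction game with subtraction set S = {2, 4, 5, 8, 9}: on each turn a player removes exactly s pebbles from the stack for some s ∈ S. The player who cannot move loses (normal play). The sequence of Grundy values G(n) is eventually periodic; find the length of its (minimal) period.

n :  0  1  2  3  4  5  6  7  8  9 10 11 12 13 14 15 16 17 18 19 20 21 22 23 24 25 26 27
G :  0  0  1  1  2  2  3  0  4  1  5  2  3  0  0  1  1  2  2  3  0  4  1  5  2  3  0  0
G(n+13) = G(n) holds for n = 0,…,8 (a full window of length max(S) = 9), so the sequence is purely periodic with period 13.

13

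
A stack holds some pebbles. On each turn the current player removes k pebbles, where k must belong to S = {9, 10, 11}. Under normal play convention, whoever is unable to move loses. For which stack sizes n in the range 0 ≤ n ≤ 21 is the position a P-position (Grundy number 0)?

0, 1, 2, 3, 4, 5, 6, 7, 8, 20, 21

n :  0  1  2  3  4  5  6  7  8  9 10 11 12 13 14 15 16 17 18 19 20 21
G :  0  0  0  0  0  0  0  0  0  1  1  1  1  1  1  1  1  1  2  2  0  0
P-positions are exactly the n with G(n) = 0.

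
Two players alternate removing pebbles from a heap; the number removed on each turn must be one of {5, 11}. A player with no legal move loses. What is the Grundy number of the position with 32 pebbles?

0

G(0) = 0
G(1) = mex{} = 0
G(2) = mex{} = 0
G(3) = mex{} = 0
G(4) = mex{} = 0
G(5) = mex{0} = 1
G(6) = mex{0} = 1
G(7) = mex{0} = 1
G(8) = mex{0} = 1
G(9) = mex{0} = 1
G(10) = mex{1} = 0
G(11) = mex{1,0} = 2
G(12) = mex{1,0} = 2
G(13) = mex{1,0} = 2
G(14) = mex{1,0} = 2
G(15) = mex{0,0} = 1
G(16) = mex{2,1} = 0
G(17) = mex{2,1} = 0
G(18) = mex{2,1} = 0
G(19) = mex{2,1} = 0
G(20) = mex{1,1} = 0
G(21) = mex{0,0} = 1
G(22) = mex{0,2} = 1
G(23) = mex{0,2} = 1
G(24) = mex{0,2} = 1
G(25) = mex{0,2} = 1
G(26) = mex{1,1} = 0
G(27) = mex{1,0} = 2
G(28) = mex{1,0} = 2
G(29) = mex{1,0} = 2
G(30) = mex{1,0} = 2
G(31) = mex{0,0} = 1
G(32) = mex{2,1} = 0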